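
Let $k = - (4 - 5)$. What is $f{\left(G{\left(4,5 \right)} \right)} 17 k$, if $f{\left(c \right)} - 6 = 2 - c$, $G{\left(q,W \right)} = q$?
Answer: $68$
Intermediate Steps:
$f{\left(c \right)} = 8 - c$ ($f{\left(c \right)} = 6 - \left(-2 + c\right) = 8 - c$)
$k = 1$ ($k = \left(-1\right) \left(-1\right) = 1$)
$f{\left(G{\left(4,5 \right)} \right)} 17 k = \left(8 - 4\right) 17 \cdot 1 = 4 \cdot 17 \cdot 1 = 68 \cdot 1 = 68$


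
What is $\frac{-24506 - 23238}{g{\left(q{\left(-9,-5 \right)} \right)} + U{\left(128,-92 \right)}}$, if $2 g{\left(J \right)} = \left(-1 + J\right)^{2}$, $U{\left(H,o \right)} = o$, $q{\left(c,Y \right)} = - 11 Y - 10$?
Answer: $- \frac{11936}{219} \approx -54.502$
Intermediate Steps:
$q{\left(c,Y \right)} = -10 - 11 Y$
$g{\left(J \right)} = \frac{\left(-1 + J\right)^{2}}{2}$
$\frac{-24506 - 23238}{g{\left(q{\left(-9,-5 \right)} \right)} + U{\left(128,-92 \right)}} = \frac{-24506 - 23238}{\frac{\left(-1 - -45\right)^{2}}{2} - 92} = - \frac{47744}{\frac{\left(-1 + \left(-10 + 55\right)\right)^{2}}{2} - 92} = - \frac{47744}{\frac{\left(-1 + 45\right)^{2}}{2} - 92} = - \frac{47744}{\frac{44^{2}}{2} - 92} = - \frac{47744}{\frac{1}{2} \cdot 1936 - 92} = - \frac{47744}{968 - 92} = - \frac{47744}{876} = \left(-47744\right) \frac{1}{876} = - \frac{11936}{219}$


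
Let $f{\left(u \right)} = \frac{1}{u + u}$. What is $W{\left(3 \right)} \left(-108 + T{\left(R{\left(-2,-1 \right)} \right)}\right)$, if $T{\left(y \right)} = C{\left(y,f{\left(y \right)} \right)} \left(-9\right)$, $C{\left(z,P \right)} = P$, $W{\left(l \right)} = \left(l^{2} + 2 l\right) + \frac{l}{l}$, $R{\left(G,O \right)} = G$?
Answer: $-1692$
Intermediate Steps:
$f{\left(u \right)} = \frac{1}{2 u}$
$W{\left(l \right)} = 1 + l^{2} + 2 l$ ($W{\left(l \right)} = \left(l^{2} + 2 l\right) + 1 = 1 + l^{2} + 2 l$)
$T{\left(y \right)} = - \frac{9}{2 y}$ ($T{\left(y \right)} = \frac{1}{2 y} \left(-9\right) = - \frac{9}{2 y}$)
$W{\left(3 \right)} \left(-108 + T{\left(R{\left(-2,-1 \right)} \right)}\right) = \left(1 + 3^{2} + 2 \cdot 3\right) \left(-108 - \frac{9}{2 \left(-2\right)}\right) = \left(1 + 9 + 6\right) \left(-108 - - \frac{9}{4}\right) = 16 \left(-108 + \frac{9}{4}\right) = 16 \left(- \frac{423}{4}\right) = -1692$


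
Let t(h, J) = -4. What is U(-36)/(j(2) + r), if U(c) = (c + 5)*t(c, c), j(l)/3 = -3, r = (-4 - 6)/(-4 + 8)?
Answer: -248/23 ≈ -10.783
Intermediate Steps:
r = -5/2 (r = -10/4 = -10*¼ = -5/2 ≈ -2.5000)
j(l) = -9 (j(l) = 3*(-3) = -9)
U(c) = -20 - 4*c (U(c) = (c + 5)*(-4) = (5 + c)*(-4) = -20 - 4*c)
U(-36)/(j(2) + r) = (-20 - 4*(-36))/(-9 - 5/2) = (-20 + 144)/(-23/2) = 124*(-2/23) = -248/23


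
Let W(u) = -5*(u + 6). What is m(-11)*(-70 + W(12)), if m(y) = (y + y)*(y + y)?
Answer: -77440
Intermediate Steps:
m(y) = 4*y² (m(y) = (2*y)*(2*y) = 4*y²)
W(u) = -30 - 5*u (W(u) = -5*(6 + u) = -30 - 5*u)
m(-11)*(-70 + W(12)) = (4*(-11)²)*(-70 + (-30 - 5*12)) = (4*121)*(-70 + (-30 - 60)) = 484*(-70 - 90) = 484*(-160) = -77440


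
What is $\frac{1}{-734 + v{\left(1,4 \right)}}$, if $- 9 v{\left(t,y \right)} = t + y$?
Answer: $- \frac{9}{6611} \approx -0.0013614$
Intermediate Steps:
$v{\left(t,y \right)} = - \frac{t}{9} - \frac{y}{9}$ ($v{\left(t,y \right)} = - \frac{t + y}{9} = - \frac{t}{9} - \frac{y}{9}$)
$\frac{1}{-734 + v{\left(1,4 \right)}} = \frac{1}{-734 - \frac{5}{9}} = \frac{1}{- \frac{6611}{9}} = - \frac{9}{6611}$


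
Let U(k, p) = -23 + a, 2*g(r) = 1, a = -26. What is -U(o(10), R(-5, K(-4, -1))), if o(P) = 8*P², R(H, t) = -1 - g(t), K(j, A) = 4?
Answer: 49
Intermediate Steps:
g(r) = ½ (g(r) = (½)*1 = ½)
R(H, t) = -3/2 (R(H, t) = -1 - 1*½ = -1 - ½ = -3/2)
U(k, p) = -49 (U(k, p) = -23 - 26 = -49)
-U(o(10), R(-5, K(-4, -1))) = -1*(-49) = 49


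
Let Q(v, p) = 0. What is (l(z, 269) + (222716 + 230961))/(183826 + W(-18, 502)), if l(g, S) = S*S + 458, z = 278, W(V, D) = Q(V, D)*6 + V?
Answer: 16453/5744 ≈ 2.8644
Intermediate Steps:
W(V, D) = V (W(V, D) = 0*6 + V = 0 + V = V)
l(g, S) = 458 + S**2 (l(g, S) = S**2 + 458 = 458 + S**2)
(l(z, 269) + (222716 + 230961))/(183826 + W(-18, 502)) = ((458 + 269**2) + (222716 + 230961))/(183826 - 18) = ((458 + 72361) + 453677)/183808 = (72819 + 453677)*(1/183808) = 526496*(1/183808) = 16453/5744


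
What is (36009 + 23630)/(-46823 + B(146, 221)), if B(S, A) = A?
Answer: -59639/46602 ≈ -1.2798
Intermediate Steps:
(36009 + 23630)/(-46823 + B(146, 221)) = (36009 + 23630)/(-46823 + 221) = 59639/(-46602) = 59639*(-1/46602) = -59639/46602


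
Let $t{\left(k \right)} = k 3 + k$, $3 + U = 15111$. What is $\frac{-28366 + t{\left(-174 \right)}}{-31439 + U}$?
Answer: $\frac{29062}{16331} \approx 1.7796$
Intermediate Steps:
$U = 15108$ ($U = -3 + 15111 = 15108$)
$t{\left(k \right)} = 4 k$ ($t{\left(k \right)} = 3 k + k = 4 k$)
$\frac{-28366 + t{\left(-174 \right)}}{-31439 + U} = \frac{-28366 + 4 \left(-174\right)}{-31439 + 15108} = \frac{-28366 - 696}{-16331} = \left(-29062\right) \left(- \frac{1}{16331}\right) = \frac{29062}{16331}$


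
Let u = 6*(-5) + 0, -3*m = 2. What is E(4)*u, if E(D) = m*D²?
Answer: 320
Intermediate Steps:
m = -⅔ (m = -⅓*2 = -⅔ ≈ -0.66667)
u = -30 (u = -30 + 0 = -30)
E(D) = -2*D²/3
E(4)*u = -⅔*4²*(-30) = -⅔*16*(-30) = -32/3*(-30) = 320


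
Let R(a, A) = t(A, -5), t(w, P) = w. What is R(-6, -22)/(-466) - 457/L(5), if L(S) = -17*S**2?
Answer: 111156/99025 ≈ 1.1225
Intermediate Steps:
R(a, A) = A
R(-6, -22)/(-466) - 457/L(5) = -22/(-466) - 457/((-17*5**2)) = -22*(-1/466) - 457/((-17*25)) = 11/233 - 457/(-425) = 11/233 - 457*(-1/425) = 11/233 + 457/425 = 111156/99025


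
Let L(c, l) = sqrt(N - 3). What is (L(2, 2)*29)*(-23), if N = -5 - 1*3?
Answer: -667*I*sqrt(11) ≈ -2212.2*I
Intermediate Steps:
N = -8 (N = -5 - 3 = -8)
L(c, l) = I*sqrt(11) (L(c, l) = sqrt(-8 - 3) = sqrt(-11) = I*sqrt(11))
(L(2, 2)*29)*(-23) = ((I*sqrt(11))*29)*(-23) = (29*I*sqrt(11))*(-23) = -667*I*sqrt(11)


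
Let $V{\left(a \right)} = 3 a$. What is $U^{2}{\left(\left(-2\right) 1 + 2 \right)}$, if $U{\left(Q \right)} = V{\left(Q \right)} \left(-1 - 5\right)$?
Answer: $0$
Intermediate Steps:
$U{\left(Q \right)} = - 18 Q$ ($U{\left(Q \right)} = 3 Q \left(-1 - 5\right) = 3 Q \left(-6\right) = - 18 Q$)
$U^{2}{\left(\left(-2\right) 1 + 2 \right)} = \left(- 18 \left(\left(-2\right) 1 + 2\right)\right)^{2} = \left(- 18 \left(-2 + 2\right)\right)^{2} = \left(\left(-18\right) 0\right)^{2} = 0^{2} = 0$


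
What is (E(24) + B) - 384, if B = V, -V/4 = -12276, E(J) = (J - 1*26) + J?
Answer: 48742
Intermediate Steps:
E(J) = -26 + 2*J (E(J) = (J - 26) + J = (-26 + J) + J = -26 + 2*J)
V = 49104 (V = -4*(-12276) = 49104)
B = 49104
(E(24) + B) - 384 = ((-26 + 2*24) + 49104) - 384 = ((-26 + 48) + 49104) - 384 = (22 + 49104) - 384 = 49126 - 384 = 48742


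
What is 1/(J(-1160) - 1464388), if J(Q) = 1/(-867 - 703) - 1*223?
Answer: -1570/2299439271 ≈ -6.8277e-7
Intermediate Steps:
J(Q) = -350111/1570 (J(Q) = 1/(-1570) - 223 = -1/1570 - 223 = -350111/1570)
1/(J(-1160) - 1464388) = 1/(-350111/1570 - 1464388) = 1/(-2299439271/1570) = -1570/2299439271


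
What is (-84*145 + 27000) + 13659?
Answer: 28479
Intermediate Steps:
(-84*145 + 27000) + 13659 = (-12180 + 27000) + 13659 = 14820 + 13659 = 28479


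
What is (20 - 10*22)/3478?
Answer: -100/1739 ≈ -0.057504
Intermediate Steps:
(20 - 10*22)/3478 = (20 - 220)*(1/3478) = -200*1/3478 = -100/1739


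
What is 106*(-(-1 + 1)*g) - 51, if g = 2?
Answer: -51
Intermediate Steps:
106*(-(-1 + 1)*g) - 51 = 106*(-(-1 + 1)*2) - 51 = 106*(-0*2) - 51 = 106*(-1*0) - 51 = 106*0 - 51 = 0 - 51 = -51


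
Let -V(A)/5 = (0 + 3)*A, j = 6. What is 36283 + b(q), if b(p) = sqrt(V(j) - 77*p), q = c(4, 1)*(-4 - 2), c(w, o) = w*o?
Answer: 36283 + sqrt(1758) ≈ 36325.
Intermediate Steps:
c(w, o) = o*w
V(A) = -15*A (V(A) = -5*(0 + 3)*A = -15*A)
q = -24 (q = (1*4)*(-4 - 2) = 4*(-6) = -24)
b(p) = sqrt(-90 - 77*p) (b(p) = sqrt(-15*6 - 77*p) = sqrt(-90 - 77*p))
36283 + b(q) = 36283 + sqrt(-90 - 77*(-24)) = 36283 + sqrt(-90 + 1848) = 36283 + sqrt(1758)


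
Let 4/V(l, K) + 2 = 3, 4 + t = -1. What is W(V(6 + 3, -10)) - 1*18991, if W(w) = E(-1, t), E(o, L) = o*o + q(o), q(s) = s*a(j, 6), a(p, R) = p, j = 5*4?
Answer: -19010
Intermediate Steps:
j = 20
t = -5 (t = -4 - 1 = -5)
V(l, K) = 4 (V(l, K) = 4/(-2 + 3) = 4/1 = 4*1 = 4)
q(s) = 20*s (q(s) = s*20 = 20*s)
E(o, L) = o² + 20*o (E(o, L) = o*o + 20*o = o² + 20*o)
W(w) = -19 (W(w) = -(20 - 1) = -1*19 = -19)
W(V(6 + 3, -10)) - 1*18991 = -19 - 1*18991 = -19 - 18991 = -19010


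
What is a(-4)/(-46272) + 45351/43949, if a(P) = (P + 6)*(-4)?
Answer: 262354133/254201016 ≈ 1.0321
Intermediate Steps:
a(P) = -24 - 4*P (a(P) = (6 + P)*(-4) = -24 - 4*P)
a(-4)/(-46272) + 45351/43949 = (-24 - 4*(-4))/(-46272) + 45351/43949 = (-24 + 16)*(-1/46272) + 45351*(1/43949) = -8*(-1/46272) + 45351/43949 = 1/5784 + 45351/43949 = 262354133/254201016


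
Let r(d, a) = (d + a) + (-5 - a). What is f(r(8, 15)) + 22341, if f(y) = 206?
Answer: 22547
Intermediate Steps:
r(d, a) = -5 + d (r(d, a) = (a + d) + (-5 - a) = -5 + d)
f(r(8, 15)) + 22341 = 206 + 22341 = 22547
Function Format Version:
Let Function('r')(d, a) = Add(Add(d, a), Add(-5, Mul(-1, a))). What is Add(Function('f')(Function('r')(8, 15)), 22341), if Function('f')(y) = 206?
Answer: 22547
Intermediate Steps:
Function('r')(d, a) = Add(-5, d) (Function('r')(d, a) = Add(Add(a, d), Add(-5, Mul(-1, a))) = Add(-5, d))
Add(Function('f')(Function('r')(8, 15)), 22341) = Add(206, 22341) = 22547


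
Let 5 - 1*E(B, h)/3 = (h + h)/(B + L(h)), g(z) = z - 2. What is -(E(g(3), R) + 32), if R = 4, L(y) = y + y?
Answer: -133/3 ≈ -44.333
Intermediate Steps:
L(y) = 2*y
g(z) = -2 + z
E(B, h) = 15 - 6*h/(B + 2*h) (E(B, h) = 15 - 3*(h + h)/(B + 2*h) = 15 - 3*2*h/(B + 2*h) = 15 - 6*h/(B + 2*h))
-(E(g(3), R) + 32) = -(3*(5*(-2 + 3) + 8*4)/((-2 + 3) + 2*4) + 32) = -(3*(5*1 + 32)/(1 + 8) + 32) = -(3*(5 + 32)/9 + 32) = -(3*(⅑)*37 + 32) = -(37/3 + 32) = -1*133/3 = -133/3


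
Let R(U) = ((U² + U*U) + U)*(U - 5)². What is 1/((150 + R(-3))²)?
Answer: 1/1232100 ≈ 8.1162e-7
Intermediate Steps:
R(U) = (-5 + U)²*(U + 2*U²) (R(U) = ((U² + U²) + U)*(-5 + U)² = (2*U² + U)*(-5 + U)² = (U + 2*U²)*(-5 + U)² = (-5 + U)²*(U + 2*U²))
1/((150 + R(-3))²) = 1/((150 - 3*(-5 - 3)²*(1 + 2*(-3)))²) = 1/((150 - 3*(-8)²*(1 - 6))²) = 1/((150 - 3*64*(-5))²) = 1/((150 + 960)²) = 1/(1110²) = 1/1232100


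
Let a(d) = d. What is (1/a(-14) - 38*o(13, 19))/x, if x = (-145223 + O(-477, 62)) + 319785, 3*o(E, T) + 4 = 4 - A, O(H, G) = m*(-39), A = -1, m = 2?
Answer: -535/7328328 ≈ -7.3004e-5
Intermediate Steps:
O(H, G) = -78 (O(H, G) = 2*(-39) = -78)
o(E, T) = 1/3 (o(E, T) = -4/3 + (4 - 1*(-1))/3 = -4/3 + (4 + 1)/3 = -4/3 + (1/3)*5 = -4/3 + 5/3 = 1/3)
x = 174484 (x = (-145223 - 78) + 319785 = -145301 + 319785 = 174484)
(1/a(-14) - 38*o(13, 19))/x = (1/(-14) - 38*1/3)/174484 = (-1/14 - 38/3)*(1/174484) = -535/42*1/174484 = -535/7328328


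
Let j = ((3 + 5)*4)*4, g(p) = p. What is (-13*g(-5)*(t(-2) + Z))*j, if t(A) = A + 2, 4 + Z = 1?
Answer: -24960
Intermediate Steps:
Z = -3 (Z = -4 + 1 = -3)
t(A) = 2 + A
j = 128 (j = (8*4)*4 = 32*4 = 128)
(-13*g(-5)*(t(-2) + Z))*j = -(-65)*((2 - 2) - 3)*128 = -(-65)*(0 - 3)*128 = -(-65)*(-3)*128 = -13*15*128 = -195*128 = -24960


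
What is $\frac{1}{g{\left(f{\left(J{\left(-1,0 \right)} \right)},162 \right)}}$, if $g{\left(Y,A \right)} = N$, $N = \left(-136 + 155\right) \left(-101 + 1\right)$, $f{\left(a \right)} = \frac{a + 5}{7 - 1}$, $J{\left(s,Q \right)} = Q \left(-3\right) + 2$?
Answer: $- \frac{1}{1900} \approx -0.00052632$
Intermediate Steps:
$J{\left(s,Q \right)} = 2 - 3 Q$ ($J{\left(s,Q \right)} = - 3 Q + 2 = 2 - 3 Q$)
$f{\left(a \right)} = \frac{5}{6} + \frac{a}{6}$ ($f{\left(a \right)} = \frac{5 + a}{6} = \left(5 + a\right) \frac{1}{6} = \frac{5}{6} + \frac{a}{6}$)
$N = -1900$ ($N = 19 \left(-100\right) = -1900$)
$g{\left(Y,A \right)} = -1900$
$\frac{1}{g{\left(f{\left(J{\left(-1,0 \right)} \right)},162 \right)}} = \frac{1}{-1900} = - \frac{1}{1900}$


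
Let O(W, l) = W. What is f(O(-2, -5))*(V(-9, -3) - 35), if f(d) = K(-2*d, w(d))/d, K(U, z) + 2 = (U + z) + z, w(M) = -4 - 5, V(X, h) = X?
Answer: -352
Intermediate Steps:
w(M) = -9
K(U, z) = -2 + U + 2*z (K(U, z) = -2 + ((U + z) + z) = -2 + (U + 2*z) = -2 + U + 2*z)
f(d) = (-20 - 2*d)/d (f(d) = (-2 - 2*d + 2*(-9))/d = (-2 - 2*d - 18)/d = (-20 - 2*d)/d)
f(O(-2, -5))*(V(-9, -3) - 35) = (-2 - 20/(-2))*(-9 - 35) = (-2 - 20*(-½))*(-44) = (-2 + 10)*(-44) = 8*(-44) = -352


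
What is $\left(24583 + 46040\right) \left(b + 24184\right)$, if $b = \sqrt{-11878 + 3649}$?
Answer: $1707946632 + 70623 i \sqrt{8229} \approx 1.7079 \cdot 10^{9} + 6.4065 \cdot 10^{6} i$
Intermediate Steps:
$b = i \sqrt{8229}$ ($b = \sqrt{-8229} = i \sqrt{8229} \approx 90.714 i$)
$\left(24583 + 46040\right) \left(b + 24184\right) = \left(24583 + 46040\right) \left(i \sqrt{8229} + 24184\right) = 70623 \left(24184 + i \sqrt{8229}\right) = 1707946632 + 70623 i \sqrt{8229}$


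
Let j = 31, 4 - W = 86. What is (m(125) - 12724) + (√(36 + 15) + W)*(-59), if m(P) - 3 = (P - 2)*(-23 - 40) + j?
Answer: -15601 - 59*√51 ≈ -16022.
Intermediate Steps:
W = -82 (W = 4 - 1*86 = 4 - 86 = -82)
m(P) = 160 - 63*P (m(P) = 3 + ((P - 2)*(-23 - 40) + 31) = 3 + ((-2 + P)*(-63) + 31) = 3 + ((126 - 63*P) + 31) = 3 + (157 - 63*P) = 160 - 63*P)
(m(125) - 12724) + (√(36 + 15) + W)*(-59) = ((160 - 63*125) - 12724) + (√(36 + 15) - 82)*(-59) = ((160 - 7875) - 12724) + (√51 - 82)*(-59) = (-7715 - 12724) + (-82 + √51)*(-59) = -20439 + (4838 - 59*√51) = -15601 - 59*√51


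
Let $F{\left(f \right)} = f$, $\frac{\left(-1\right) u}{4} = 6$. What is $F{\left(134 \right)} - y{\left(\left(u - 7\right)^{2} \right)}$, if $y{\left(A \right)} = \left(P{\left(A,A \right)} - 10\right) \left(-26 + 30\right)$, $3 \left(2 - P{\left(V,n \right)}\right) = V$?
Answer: $\frac{4342}{3} \approx 1447.3$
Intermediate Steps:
$u = -24$ ($u = \left(-4\right) 6 = -24$)
$P{\left(V,n \right)} = 2 - \frac{V}{3}$
$y{\left(A \right)} = -32 - \frac{4 A}{3}$ ($y{\left(A \right)} = \left(\left(2 - \frac{A}{3}\right) - 10\right) \left(-26 + 30\right) = \left(-8 - \frac{A}{3}\right) 4 = -32 - \frac{4 A}{3}$)
$F{\left(134 \right)} - y{\left(\left(u - 7\right)^{2} \right)} = 134 - \left(-32 - \frac{4 \left(-24 - 7\right)^{2}}{3}\right) = 134 - \left(-32 - \frac{4 \left(-31\right)^{2}}{3}\right) = 134 - \left(-32 - \frac{3844}{3}\right) = 134 - - \frac{3940}{3} = 134 + \frac{3940}{3} = \frac{4342}{3}$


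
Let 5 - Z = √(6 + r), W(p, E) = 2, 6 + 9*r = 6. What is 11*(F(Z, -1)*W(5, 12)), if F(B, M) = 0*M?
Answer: 0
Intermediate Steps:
r = 0 (r = -⅔ + (⅑)*6 = -⅔ + ⅔ = 0)
Z = 5 - √6 (Z = 5 - √(6 + 0) = 5 - √6 ≈ 2.5505)
F(B, M) = 0
11*(F(Z, -1)*W(5, 12)) = 11*(0*2) = 11*0 = 0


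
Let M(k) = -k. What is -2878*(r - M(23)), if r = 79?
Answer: -293556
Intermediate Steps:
-2878*(r - M(23)) = -2878*(79 - (-1)*23) = -2878*(79 - 1*(-23)) = -2878*(79 + 23) = -2878*102 = -293556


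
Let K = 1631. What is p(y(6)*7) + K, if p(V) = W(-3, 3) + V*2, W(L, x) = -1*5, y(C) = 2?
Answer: 1654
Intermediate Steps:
W(L, x) = -5
p(V) = -5 + 2*V (p(V) = -5 + V*2 = -5 + 2*V)
p(y(6)*7) + K = (-5 + 2*(2*7)) + 1631 = (-5 + 2*14) + 1631 = (-5 + 28) + 1631 = 23 + 1631 = 1654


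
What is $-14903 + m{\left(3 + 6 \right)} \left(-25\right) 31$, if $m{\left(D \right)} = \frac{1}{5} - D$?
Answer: $-8083$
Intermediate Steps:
$m{\left(D \right)} = \frac{1}{5} - D$
$-14903 + m{\left(3 + 6 \right)} \left(-25\right) 31 = -14903 + \left(\frac{1}{5} - \left(3 + 6\right)\right) \left(-25\right) 31 = -14903 + \left(\frac{1}{5} - 9\right) \left(-25\right) 31 = -14903 + \left(- \frac{44}{5}\right) \left(-25\right) 31 = -14903 + 220 \cdot 31 = -14903 + 6820 = -8083$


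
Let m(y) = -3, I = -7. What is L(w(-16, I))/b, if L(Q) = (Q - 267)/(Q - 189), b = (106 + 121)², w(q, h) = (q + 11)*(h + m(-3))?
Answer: 217/7162531 ≈ 3.0297e-5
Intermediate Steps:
w(q, h) = (-3 + h)*(11 + q) (w(q, h) = (q + 11)*(h - 3) = (11 + q)*(-3 + h) = (-3 + h)*(11 + q))
b = 51529 (b = 227² = 51529)
L(Q) = (-267 + Q)/(-189 + Q)
L(w(-16, I))/b = ((-267 + (-33 - 3*(-16) + 11*(-7) - 7*(-16)))/(-189 + (-33 - 3*(-16) + 11*(-7) - 7*(-16))))/51529 = ((-267 + (-33 + 48 - 77 + 112))/(-189 + (-33 + 48 - 77 + 112)))*(1/51529) = ((-267 + 50)/(-189 + 50))*(1/51529) = (-217/(-139))*(1/51529) = -1/139*(-217)*(1/51529) = (217/139)*(1/51529) = 217/7162531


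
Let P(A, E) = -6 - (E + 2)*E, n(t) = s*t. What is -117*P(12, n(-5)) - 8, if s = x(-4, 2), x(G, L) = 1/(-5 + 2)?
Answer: 1409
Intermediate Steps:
x(G, L) = -⅓ (x(G, L) = 1/(-3) = -⅓)
s = -⅓ ≈ -0.33333
n(t) = -t/3
P(A, E) = -6 - E*(2 + E) (P(A, E) = -6 - (2 + E)*E = -6 - E*(2 + E))
-117*P(12, n(-5)) - 8 = -117*(-6 - (-⅓*(-5))² - (-2)*(-5)/3) - 8 = -117*(-6 - (5/3)² - 2*5/3) - 8 = -117*(-6 - 1*25/9 - 10/3) - 8 = -117*(-6 - 25/9 - 10/3) - 8 = -117*(-109/9) - 8 = 1417 - 8 = 1409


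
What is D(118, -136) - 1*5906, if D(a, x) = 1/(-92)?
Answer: -543353/92 ≈ -5906.0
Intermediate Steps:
D(a, x) = -1/92
D(118, -136) - 1*5906 = -1/92 - 1*5906 = -1/92 - 5906 = -543353/92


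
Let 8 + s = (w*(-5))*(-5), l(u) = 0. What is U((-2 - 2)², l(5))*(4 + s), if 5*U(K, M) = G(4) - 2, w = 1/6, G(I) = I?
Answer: 1/15 ≈ 0.066667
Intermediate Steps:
w = ⅙ ≈ 0.16667
s = -23/6 (s = -8 + ((⅙)*(-5))*(-5) = -8 - ⅚*(-5) = -8 + 25/6 = -23/6 ≈ -3.8333)
U(K, M) = ⅖ (U(K, M) = (4 - 2)/5 = (⅕)*2 = ⅖)
U((-2 - 2)², l(5))*(4 + s) = 2*(4 - 23/6)/5 = (⅖)*(⅙) = 1/15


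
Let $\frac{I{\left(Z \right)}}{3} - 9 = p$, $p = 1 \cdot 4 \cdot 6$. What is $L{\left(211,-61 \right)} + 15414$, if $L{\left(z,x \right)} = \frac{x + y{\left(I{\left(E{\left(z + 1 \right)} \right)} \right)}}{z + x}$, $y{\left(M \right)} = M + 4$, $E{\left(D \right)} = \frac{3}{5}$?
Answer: $\frac{385357}{25} \approx 15414.0$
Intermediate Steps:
$E{\left(D \right)} = \frac{3}{5}$ ($E{\left(D \right)} = 3 \cdot \frac{1}{5} = \frac{3}{5}$)
$p = 24$ ($p = 4 \cdot 6 = 24$)
$I{\left(Z \right)} = 99$ ($I{\left(Z \right)} = 27 + 3 \cdot 24 = 27 + 72 = 99$)
$y{\left(M \right)} = 4 + M$
$L{\left(z,x \right)} = \frac{103 + x}{x + z}$ ($L{\left(z,x \right)} = \frac{x + \left(4 + 99\right)}{z + x} = \frac{x + 103}{x + z} = \frac{103 + x}{x + z}$)
$L{\left(211,-61 \right)} + 15414 = \frac{103 - 61}{-61 + 211} + 15414 = \frac{1}{150} \cdot 42 + 15414 = \frac{7}{25} + 15414 = \frac{385357}{25}$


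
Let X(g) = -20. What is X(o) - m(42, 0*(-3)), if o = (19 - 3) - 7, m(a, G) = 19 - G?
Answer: -39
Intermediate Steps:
o = 9 (o = 16 - 7 = 9)
X(o) - m(42, 0*(-3)) = -20 - (19 - 0*(-3)) = -20 - (19 - 1*0) = -20 - (19 + 0) = -20 - 1*19 = -20 - 19 = -39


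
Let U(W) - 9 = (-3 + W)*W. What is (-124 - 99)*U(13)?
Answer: -30997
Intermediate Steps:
U(W) = 9 + W*(-3 + W) (U(W) = 9 + (-3 + W)*W = 9 + W*(-3 + W))
(-124 - 99)*U(13) = (-124 - 99)*(9 + 13² - 3*13) = -223*(9 + 169 - 39) = -223*139 = -30997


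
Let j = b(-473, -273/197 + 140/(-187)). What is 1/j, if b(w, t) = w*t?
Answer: 3349/3381133 ≈ 0.00099050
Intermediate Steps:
b(w, t) = t*w
j = 3381133/3349 (j = (-273/197 + 140/(-187))*(-473) = (-273*1/197 + 140*(-1/187))*(-473) = (-273/197 - 140/187)*(-473) = -78631/36839*(-473) = 3381133/3349 ≈ 1009.6)
1/j = 1/(3381133/3349) = 3349/3381133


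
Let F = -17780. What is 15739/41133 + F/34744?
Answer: -46127231/357281238 ≈ -0.12911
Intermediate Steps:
15739/41133 + F/34744 = 15739/41133 - 17780/34744 = 15739*(1/41133) - 17780*1/34744 = 15739/41133 - 4445/8686 = -46127231/357281238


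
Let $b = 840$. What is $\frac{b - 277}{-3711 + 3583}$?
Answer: $- \frac{563}{128} \approx -4.3984$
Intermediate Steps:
$\frac{b - 277}{-3711 + 3583} = \frac{840 - 277}{-3711 + 3583} = \frac{563}{-128} = 563 \left(- \frac{1}{128}\right) = - \frac{563}{128}$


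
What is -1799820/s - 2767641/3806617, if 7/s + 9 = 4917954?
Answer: -33693949743788801787/26646319 ≈ -1.2645e+12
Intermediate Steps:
s = 7/4917945 (s = 7/(-9 + 4917954) = 7/4917945 ≈ 1.4234e-6)
-1799820/s - 2767641/3806617 = -1799820/7/4917945 - 2767641/3806617 = -1799820*4917945/7 - 2767641*1/3806617 = -8851415769900/7 - 2767641/3806617 = -33693949743788801787/26646319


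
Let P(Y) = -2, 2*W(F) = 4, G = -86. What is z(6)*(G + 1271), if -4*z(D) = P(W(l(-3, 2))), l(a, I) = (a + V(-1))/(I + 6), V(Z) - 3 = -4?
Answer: 1185/2 ≈ 592.50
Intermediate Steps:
V(Z) = -1 (V(Z) = 3 - 4 = -1)
l(a, I) = (-1 + a)/(6 + I) (l(a, I) = (a - 1)/(I + 6) = (-1 + a)/(6 + I))
W(F) = 2 (W(F) = (½)*4 = 2)
z(D) = ½ (z(D) = -¼*(-2) = ½)
z(6)*(G + 1271) = (-86 + 1271)/2 = (½)*1185 = 1185/2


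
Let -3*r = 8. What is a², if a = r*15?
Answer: 1600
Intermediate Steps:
r = -8/3 (r = -⅓*8 = -8/3 ≈ -2.6667)
a = -40 (a = -8/3*15 = -40)
a² = (-40)² = 1600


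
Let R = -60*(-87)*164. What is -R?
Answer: -856080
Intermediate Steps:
R = 856080 (R = 5220*164 = 856080)
-R = -1*856080 = -856080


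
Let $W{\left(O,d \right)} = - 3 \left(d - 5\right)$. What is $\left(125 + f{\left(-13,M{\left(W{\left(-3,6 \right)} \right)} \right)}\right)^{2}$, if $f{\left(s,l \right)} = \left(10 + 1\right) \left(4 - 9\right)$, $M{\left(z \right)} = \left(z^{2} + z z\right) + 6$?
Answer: $4900$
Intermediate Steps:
$W{\left(O,d \right)} = 15 - 3 d$ ($W{\left(O,d \right)} = - 3 \left(-5 + d\right) = 15 - 3 d$)
$M{\left(z \right)} = 6 + 2 z^{2}$ ($M{\left(z \right)} = \left(z^{2} + z^{2}\right) + 6 = 2 z^{2} + 6 = 6 + 2 z^{2}$)
$f{\left(s,l \right)} = -55$ ($f{\left(s,l \right)} = 11 \left(-5\right) = -55$)
$\left(125 + f{\left(-13,M{\left(W{\left(-3,6 \right)} \right)} \right)}\right)^{2} = \left(125 - 55\right)^{2} = 70^{2} = 4900$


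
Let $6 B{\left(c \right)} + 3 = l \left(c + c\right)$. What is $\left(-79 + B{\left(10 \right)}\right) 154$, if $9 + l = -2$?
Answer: $- \frac{53669}{3} \approx -17890.0$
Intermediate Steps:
$l = -11$ ($l = -9 - 2 = -11$)
$B{\left(c \right)} = - \frac{1}{2} - \frac{11 c}{3}$ ($B{\left(c \right)} = - \frac{1}{2} + \frac{\left(-11\right) \left(c + c\right)}{6} = - \frac{1}{2} + \frac{\left(-11\right) 2 c}{6} = - \frac{1}{2} + \frac{\left(-22\right) c}{6} = - \frac{1}{2} - \frac{11 c}{3}$)
$\left(-79 + B{\left(10 \right)}\right) 154 = \left(-79 - \frac{223}{6}\right) 154 = \left(- \frac{697}{6}\right) 154 = - \frac{53669}{3}$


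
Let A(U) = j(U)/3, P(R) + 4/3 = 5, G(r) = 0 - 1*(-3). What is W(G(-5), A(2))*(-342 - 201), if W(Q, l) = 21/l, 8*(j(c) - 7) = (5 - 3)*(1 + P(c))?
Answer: -29322/7 ≈ -4188.9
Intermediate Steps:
G(r) = 3 (G(r) = 0 + 3 = 3)
P(R) = 11/3 (P(R) = -4/3 + 5 = 11/3)
j(c) = 49/6 (j(c) = 7 + ((5 - 3)*(1 + 11/3))/8 = 7 + (2*(14/3))/8 = 7 + (1/8)*(28/3) = 7 + 7/6 = 49/6)
A(U) = 49/18 (A(U) = (49/6)/3 = (49/6)*(1/3) = 49/18)
W(G(-5), A(2))*(-342 - 201) = (21/(49/18))*(-342 - 201) = (21*(18/49))*(-543) = (54/7)*(-543) = -29322/7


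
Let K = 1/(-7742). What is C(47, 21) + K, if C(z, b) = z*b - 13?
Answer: 7540707/7742 ≈ 974.00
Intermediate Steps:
K = -1/7742 ≈ -0.00012917
C(z, b) = -13 + b*z (C(z, b) = b*z - 13 = -13 + b*z)
C(47, 21) + K = (-13 + 21*47) - 1/7742 = (-13 + 987) - 1/7742 = 974 - 1/7742 = 7540707/7742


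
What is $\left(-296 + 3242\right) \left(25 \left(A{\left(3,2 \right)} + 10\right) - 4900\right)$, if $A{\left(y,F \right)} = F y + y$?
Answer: $-13036050$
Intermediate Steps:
$A{\left(y,F \right)} = y + F y$
$\left(-296 + 3242\right) \left(25 \left(A{\left(3,2 \right)} + 10\right) - 4900\right) = \left(-296 + 3242\right) \left(25 \left(3 \left(1 + 2\right) + 10\right) - 4900\right) = 2946 \left(25 \left(3 \cdot 3 + 10\right) - 4900\right) = 2946 \left(25 \left(9 + 10\right) - 4900\right) = 2946 \left(25 \cdot 19 - 4900\right) = 2946 \left(475 - 4900\right) = 2946 \left(-4425\right) = -13036050$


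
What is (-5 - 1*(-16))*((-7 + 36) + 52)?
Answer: 891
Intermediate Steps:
(-5 - 1*(-16))*((-7 + 36) + 52) = (-5 + 16)*(29 + 52) = 11*81 = 891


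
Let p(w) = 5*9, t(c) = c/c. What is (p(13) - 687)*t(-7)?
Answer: -642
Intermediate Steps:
t(c) = 1
p(w) = 45
(p(13) - 687)*t(-7) = (45 - 687)*1 = -642*1 = -642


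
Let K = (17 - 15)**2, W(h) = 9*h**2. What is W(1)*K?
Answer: 36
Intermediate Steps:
K = 4 (K = 2**2 = 4)
W(1)*K = (9*1**2)*4 = (9*1)*4 = 9*4 = 36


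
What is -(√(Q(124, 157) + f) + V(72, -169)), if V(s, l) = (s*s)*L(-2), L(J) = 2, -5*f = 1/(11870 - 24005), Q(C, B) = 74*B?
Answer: -10368 - √1710846060477/12135 ≈ -10476.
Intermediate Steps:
f = 1/60675 (f = -1/(5*(11870 - 24005)) = -⅕/(-12135) = -⅕*(-1/12135) = 1/60675 ≈ 1.6481e-5)
V(s, l) = 2*s² (V(s, l) = (s*s)*2 = s²*2 = 2*s²)
-(√(Q(124, 157) + f) + V(72, -169)) = -(√(74*157 + 1/60675) + 2*72²) = -(√(11618 + 1/60675) + 2*5184) = -(√(704922151/60675) + 10368) = -(√1710846060477/12135 + 10368) = -(10368 + √1710846060477/12135) = -10368 - √1710846060477/12135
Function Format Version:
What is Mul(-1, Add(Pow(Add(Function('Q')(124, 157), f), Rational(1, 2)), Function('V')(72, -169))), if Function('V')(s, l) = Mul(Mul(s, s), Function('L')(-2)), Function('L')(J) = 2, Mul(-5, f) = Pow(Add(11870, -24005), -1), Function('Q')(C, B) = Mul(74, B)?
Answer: Add(-10368, Mul(Rational(-1, 12135), Pow(1710846060477, Rational(1, 2)))) ≈ -10476.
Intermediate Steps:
f = Rational(1, 60675) (f = Mul(Rational(-1, 5), Pow(Add(11870, -24005), -1)) = Mul(Rational(-1, 5), Pow(-12135, -1)) = Mul(Rational(-1, 5), Rational(-1, 12135)) = Rational(1, 60675) ≈ 1.6481e-5)
Function('V')(s, l) = Mul(2, Pow(s, 2)) (Function('V')(s, l) = Mul(Mul(s, s), 2) = Mul(Pow(s, 2), 2) = Mul(2, Pow(s, 2)))
Mul(-1, Add(Pow(Add(Function('Q')(124, 157), f), Rational(1, 2)), Function('V')(72, -169))) = Mul(-1, Add(Pow(Add(Mul(74, 157), Rational(1, 60675)), Rational(1, 2)), Mul(2, Pow(72, 2)))) = Mul(-1, Add(Pow(Add(11618, Rational(1, 60675)), Rational(1, 2)), Mul(2, 5184))) = Mul(-1, Add(Pow(Rational(704922151, 60675), Rational(1, 2)), 10368)) = Mul(-1, Add(Mul(Rational(1, 12135), Pow(1710846060477, Rational(1, 2))), 10368)) = Mul(-1, Add(10368, Mul(Rational(1, 12135), Pow(1710846060477, Rational(1, 2))))) = Add(-10368, Mul(Rational(-1, 12135), Pow(1710846060477, Rational(1, 2))))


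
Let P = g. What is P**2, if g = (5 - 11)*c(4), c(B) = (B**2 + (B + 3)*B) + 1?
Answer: 72900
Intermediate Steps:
c(B) = 1 + B**2 + B*(3 + B) (c(B) = (B**2 + (3 + B)*B) + 1 = (B**2 + B*(3 + B)) + 1 = 1 + B**2 + B*(3 + B))
g = -270 (g = (5 - 11)*(1 + 2*4**2 + 3*4) = -6*(1 + 2*16 + 12) = -6*(1 + 32 + 12) = -6*45 = -270)
P = -270
P**2 = (-270)**2 = 72900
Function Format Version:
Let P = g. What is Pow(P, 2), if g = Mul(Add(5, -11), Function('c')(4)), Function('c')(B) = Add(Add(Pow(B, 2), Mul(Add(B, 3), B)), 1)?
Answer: 72900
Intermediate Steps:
Function('c')(B) = Add(1, Pow(B, 2), Mul(B, Add(3, B))) (Function('c')(B) = Add(Add(Pow(B, 2), Mul(Add(3, B), B)), 1) = Add(Add(Pow(B, 2), Mul(B, Add(3, B))), 1) = Add(1, Pow(B, 2), Mul(B, Add(3, B))))
g = -270 (g = Mul(Add(5, -11), Add(1, Mul(2, Pow(4, 2)), Mul(3, 4))) = Mul(-6, Add(1, Mul(2, 16), 12)) = Mul(-6, Add(1, 32, 12)) = Mul(-6, 45) = -270)
P = -270
Pow(P, 2) = Pow(-270, 2) = 72900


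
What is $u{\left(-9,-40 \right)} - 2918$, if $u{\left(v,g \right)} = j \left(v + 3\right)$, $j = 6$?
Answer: $-2954$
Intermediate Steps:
$u{\left(v,g \right)} = 18 + 6 v$ ($u{\left(v,g \right)} = 6 \left(v + 3\right) = 6 \left(3 + v\right) = 18 + 6 v$)
$u{\left(-9,-40 \right)} - 2918 = \left(18 + 6 \left(-9\right)\right) - 2918 = \left(18 - 54\right) - 2918 = -36 - 2918 = -2954$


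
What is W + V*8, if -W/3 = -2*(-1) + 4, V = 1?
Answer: -10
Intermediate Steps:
W = -18 (W = -3*(-2*(-1) + 4) = -3*(2 + 4) = -3*6 = -18)
W + V*8 = -18 + 1*8 = -18 + 8 = -10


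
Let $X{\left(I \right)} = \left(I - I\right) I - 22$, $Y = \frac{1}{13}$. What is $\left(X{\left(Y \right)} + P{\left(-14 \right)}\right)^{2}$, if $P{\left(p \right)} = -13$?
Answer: $1225$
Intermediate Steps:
$Y = \frac{1}{13} \approx 0.076923$
$X{\left(I \right)} = -22$ ($X{\left(I \right)} = 0 I - 22 = 0 - 22 = -22$)
$\left(X{\left(Y \right)} + P{\left(-14 \right)}\right)^{2} = \left(-22 - 13\right)^{2} = \left(-35\right)^{2} = 1225$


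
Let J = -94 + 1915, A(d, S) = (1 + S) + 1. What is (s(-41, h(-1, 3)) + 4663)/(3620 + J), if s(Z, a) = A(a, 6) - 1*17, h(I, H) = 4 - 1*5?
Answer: 4654/5441 ≈ 0.85536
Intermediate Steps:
A(d, S) = 2 + S
J = 1821
h(I, H) = -1 (h(I, H) = 4 - 5 = -1)
s(Z, a) = -9 (s(Z, a) = (2 + 6) - 1*17 = 8 - 17 = -9)
(s(-41, h(-1, 3)) + 4663)/(3620 + J) = (-9 + 4663)/(3620 + 1821) = 4654/5441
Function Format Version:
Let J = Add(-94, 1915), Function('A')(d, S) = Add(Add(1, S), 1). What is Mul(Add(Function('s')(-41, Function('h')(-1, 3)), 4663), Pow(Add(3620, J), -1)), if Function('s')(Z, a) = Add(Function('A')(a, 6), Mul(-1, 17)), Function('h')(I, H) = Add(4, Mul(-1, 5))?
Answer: Rational(4654, 5441) ≈ 0.85536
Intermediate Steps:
Function('A')(d, S) = Add(2, S)
J = 1821
Function('h')(I, H) = -1 (Function('h')(I, H) = Add(4, -5) = -1)
Function('s')(Z, a) = -9 (Function('s')(Z, a) = Add(Add(2, 6), Mul(-1, 17)) = Add(8, -17) = -9)
Mul(Add(Function('s')(-41, Function('h')(-1, 3)), 4663), Pow(Add(3620, J), -1)) = Mul(Add(-9, 4663), Pow(Add(3620, 1821), -1)) = Mul(4654, Pow(5441, -1)) = Mul(4654, Rational(1, 5441)) = Rational(4654, 5441)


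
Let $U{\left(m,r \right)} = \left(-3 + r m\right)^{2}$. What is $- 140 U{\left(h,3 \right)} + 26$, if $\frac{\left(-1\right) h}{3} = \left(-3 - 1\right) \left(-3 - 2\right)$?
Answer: $-4688434$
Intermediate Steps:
$h = -60$ ($h = - 3 \left(-3 - 1\right) \left(-3 - 2\right) = - 3 \left(-3 - 1\right) \left(-5\right) = - 3 \left(\left(-4\right) \left(-5\right)\right) = \left(-3\right) 20 = -60$)
$U{\left(m,r \right)} = \left(-3 + m r\right)^{2}$
$- 140 U{\left(h,3 \right)} + 26 = - 140 \left(-3 - 180\right)^{2} + 26 = - 140 \left(-183\right)^{2} + 26 = \left(-140\right) 33489 + 26 = -4688460 + 26 = -4688434$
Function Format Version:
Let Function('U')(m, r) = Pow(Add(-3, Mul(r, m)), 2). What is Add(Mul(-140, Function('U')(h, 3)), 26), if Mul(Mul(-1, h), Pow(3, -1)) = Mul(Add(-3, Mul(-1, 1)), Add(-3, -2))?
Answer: -4688434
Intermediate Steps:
h = -60 (h = Mul(-3, Mul(Add(-3, Mul(-1, 1)), Add(-3, -2))) = Mul(-3, Mul(Add(-3, -1), -5)) = Mul(-3, Mul(-4, -5)) = Mul(-3, 20) = -60)
Function('U')(m, r) = Pow(Add(-3, Mul(m, r)), 2)
Add(Mul(-140, Function('U')(h, 3)), 26) = Add(Mul(-140, Pow(Add(-3, Mul(-60, 3)), 2)), 26) = Add(Mul(-140, Pow(Add(-3, -180), 2)), 26) = Add(Mul(-140, Pow(-183, 2)), 26) = Add(Mul(-140, 33489), 26) = Add(-4688460, 26) = -4688434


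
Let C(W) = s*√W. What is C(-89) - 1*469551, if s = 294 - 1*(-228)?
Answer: -469551 + 522*I*√89 ≈ -4.6955e+5 + 4924.5*I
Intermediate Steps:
s = 522 (s = 294 + 228 = 522)
C(W) = 522*√W
C(-89) - 1*469551 = 522*√(-89) - 1*469551 = 522*(I*√89) - 469551 = 522*I*√89 - 469551 = -469551 + 522*I*√89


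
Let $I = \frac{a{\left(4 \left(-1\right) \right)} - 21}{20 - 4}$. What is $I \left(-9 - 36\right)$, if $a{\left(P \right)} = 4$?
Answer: $\frac{765}{16} \approx 47.813$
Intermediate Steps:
$I = - \frac{17}{16}$ ($I = \frac{4 - 21}{20 - 4} = - \frac{17}{16} \approx -1.0625$)
$I \left(-9 - 36\right) = - \frac{17 \left(-9 - 36\right)}{16} = \left(- \frac{17}{16}\right) \left(-45\right) = \frac{765}{16}$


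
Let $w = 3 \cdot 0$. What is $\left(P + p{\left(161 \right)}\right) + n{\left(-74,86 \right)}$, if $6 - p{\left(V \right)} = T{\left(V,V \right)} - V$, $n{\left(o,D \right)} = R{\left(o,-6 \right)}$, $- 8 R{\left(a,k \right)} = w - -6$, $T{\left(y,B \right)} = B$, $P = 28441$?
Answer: $\frac{113785}{4} \approx 28446.0$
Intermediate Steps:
$w = 0$
$R{\left(a,k \right)} = - \frac{3}{4}$ ($R{\left(a,k \right)} = - \frac{0 - -6}{8} = - \frac{0 + 6}{8} = \left(- \frac{1}{8}\right) 6 = - \frac{3}{4}$)
$n{\left(o,D \right)} = - \frac{3}{4}$
$p{\left(V \right)} = 6$ ($p{\left(V \right)} = 6 - \left(V - V\right) = 6 - 0 = 6 + 0 = 6$)
$\left(P + p{\left(161 \right)}\right) + n{\left(-74,86 \right)} = \left(28441 + 6\right) - \frac{3}{4} = 28447 - \frac{3}{4} = \frac{113785}{4}$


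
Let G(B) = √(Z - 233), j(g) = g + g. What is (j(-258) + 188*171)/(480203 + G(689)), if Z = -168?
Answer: 2531630216/38432486935 - 5272*I*√401/38432486935 ≈ 0.065872 - 2.7469e-6*I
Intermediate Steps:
j(g) = 2*g
G(B) = I*√401 (G(B) = √(-168 - 233) = √(-401) = I*√401)
(j(-258) + 188*171)/(480203 + G(689)) = (2*(-258) + 188*171)/(480203 + I*√401) = (-516 + 32148)/(480203 + I*√401) = 31632/(480203 + I*√401)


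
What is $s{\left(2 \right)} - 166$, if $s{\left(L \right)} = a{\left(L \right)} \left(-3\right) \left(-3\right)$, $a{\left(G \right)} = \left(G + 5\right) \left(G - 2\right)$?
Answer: $-166$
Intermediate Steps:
$a{\left(G \right)} = \left(-2 + G\right) \left(5 + G\right)$ ($a{\left(G \right)} = \left(5 + G\right) \left(-2 + G\right) = \left(-2 + G\right) \left(5 + G\right)$)
$s{\left(L \right)} = -90 + 9 L^{2} + 27 L$ ($s{\left(L \right)} = \left(-10 + L^{2} + 3 L\right) \left(-3\right) \left(-3\right) = \left(30 - 9 L - 3 L^{2}\right) \left(-3\right) = -90 + 9 L^{2} + 27 L$)
$s{\left(2 \right)} - 166 = \left(-90 + 9 \cdot 2^{2} + 27 \cdot 2\right) - 166 = \left(-90 + 9 \cdot 4 + 54\right) - 166 = \left(-90 + 36 + 54\right) - 166 = 0 - 166 = -166$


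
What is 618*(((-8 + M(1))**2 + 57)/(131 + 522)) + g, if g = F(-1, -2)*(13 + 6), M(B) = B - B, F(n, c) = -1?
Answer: 62371/653 ≈ 95.515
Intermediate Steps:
M(B) = 0
g = -19 (g = -(13 + 6) = -1*19 = -19)
618*(((-8 + M(1))**2 + 57)/(131 + 522)) + g = 618*(((-8 + 0)**2 + 57)/(131 + 522)) - 19 = 618*(((-8)**2 + 57)/653) - 19 = 618*((64 + 57)*(1/653)) - 19 = 618*(121*(1/653)) - 19 = 618*(121/653) - 19 = 74778/653 - 19 = 62371/653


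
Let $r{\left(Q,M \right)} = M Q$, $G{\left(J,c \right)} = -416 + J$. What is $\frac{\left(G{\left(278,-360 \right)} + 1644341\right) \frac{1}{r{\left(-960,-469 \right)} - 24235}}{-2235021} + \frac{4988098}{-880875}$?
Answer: $- \frac{316621320077395061}{55913841361891125} \approx -5.6627$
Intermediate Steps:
$\frac{\left(G{\left(278,-360 \right)} + 1644341\right) \frac{1}{r{\left(-960,-469 \right)} - 24235}}{-2235021} + \frac{4988098}{-880875} = \frac{\left(\left(-416 + 278\right) + 1644341\right) \frac{1}{\left(-469\right) \left(-960\right) - 24235}}{-2235021} + \frac{4988098}{-880875} = \frac{-138 + 1644341}{450240 - 24235} \left(- \frac{1}{2235021}\right) + 4988098 \left(- \frac{1}{880875}\right) = \frac{1644203}{426005} \left(- \frac{1}{2235021}\right) - \frac{4988098}{880875} = - \frac{1644203}{952130121105} - \frac{4988098}{880875} = - \frac{316621320077395061}{55913841361891125}$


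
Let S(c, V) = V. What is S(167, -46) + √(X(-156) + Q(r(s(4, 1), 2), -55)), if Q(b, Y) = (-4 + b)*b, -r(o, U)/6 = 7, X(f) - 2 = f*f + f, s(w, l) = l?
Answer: -46 + √26114 ≈ 115.60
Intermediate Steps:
X(f) = 2 + f + f² (X(f) = 2 + (f*f + f) = 2 + (f² + f) = 2 + (f + f²) = 2 + f + f²)
r(o, U) = -42 (r(o, U) = -6*7 = -42)
Q(b, Y) = b*(-4 + b)
S(167, -46) + √(X(-156) + Q(r(s(4, 1), 2), -55)) = -46 + √((2 - 156 + (-156)²) - 42*(-4 - 42)) = -46 + √((2 - 156 + 24336) - 42*(-46)) = -46 + √(24182 + 1932) = -46 + √26114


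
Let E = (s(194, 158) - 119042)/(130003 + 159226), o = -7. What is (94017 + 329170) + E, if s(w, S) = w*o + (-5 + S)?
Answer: 122397832576/289229 ≈ 4.2319e+5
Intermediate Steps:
s(w, S) = -5 + S - 7*w (s(w, S) = w*(-7) + (-5 + S) = -7*w + (-5 + S) = -5 + S - 7*w)
E = -120247/289229 (E = ((-5 + 158 - 7*194) - 119042)/(130003 + 159226) = ((-5 + 158 - 1358) - 119042)/289229 = (-1205 - 119042)*(1/289229) = -120247*1/289229 = -120247/289229 ≈ -0.41575)
(94017 + 329170) + E = (94017 + 329170) - 120247/289229 = 423187 - 120247/289229 = 122397832576/289229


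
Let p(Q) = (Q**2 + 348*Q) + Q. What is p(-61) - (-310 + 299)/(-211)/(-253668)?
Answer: -940308718453/53523948 ≈ -17568.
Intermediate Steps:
p(Q) = Q**2 + 349*Q
p(-61) - (-310 + 299)/(-211)/(-253668) = -61*(349 - 61) - (-310 + 299)/(-211)/(-253668) = -61*288 - (-11*(-1/211))*(-1)/253668 = -17568 - 11*(-1)/(211*253668) = -17568 - 1*(-11/53523948) = -17568 + 11/53523948 = -940308718453/53523948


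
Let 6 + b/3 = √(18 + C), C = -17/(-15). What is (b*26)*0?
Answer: 0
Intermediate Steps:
C = 17/15 (C = -17*(-1/15) = 17/15 ≈ 1.1333)
b = -18 + √4305/5 (b = -18 + 3*√(18 + 17/15) = -18 + 3*√(287/15) = -18 + 3*(√4305/15) = -18 + √4305/5 ≈ -4.8775)
(b*26)*0 = ((-18 + √4305/5)*26)*0 = (-468 + 26*√4305/5)*0 = 0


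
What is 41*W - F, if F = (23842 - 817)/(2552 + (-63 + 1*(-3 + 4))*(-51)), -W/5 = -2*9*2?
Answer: 42146295/5714 ≈ 7376.0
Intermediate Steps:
W = 180 (W = -5*(-2*9)*2 = -(-90)*2 = -5*(-36) = 180)
F = 23025/5714 (F = 23025/(2552 + (-63 + 1*1)*(-51)) = 23025/(2552 + (-63 + 1)*(-51)) = 23025/(2552 - 62*(-51)) = 23025/(2552 + 3162) = 23025/5714 ≈ 4.0296)
41*W - F = 41*180 - 1*23025/5714 = 7380 - 23025/5714 = 42146295/5714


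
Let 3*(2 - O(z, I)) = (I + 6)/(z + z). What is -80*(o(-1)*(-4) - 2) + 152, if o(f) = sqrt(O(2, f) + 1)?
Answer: 312 + 160*sqrt(93)/3 ≈ 826.33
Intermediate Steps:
O(z, I) = 2 - (6 + I)/(6*z) (O(z, I) = 2 - (I + 6)/(3*(z + z)) = 2 - (6 + I)/(3*(2*z)) = 2 - (6 + I)*1/(2*z)/3 = 2 - (6 + I)/(6*z))
o(f) = sqrt(5/2 - f/12) (o(f) = sqrt((1/6)*(-6 - f + 12*2)/2 + 1) = sqrt((1/6)*(1/2)*(-6 - f + 24) + 1) = sqrt((1/6)*(1/2)*(18 - f) + 1) = sqrt((3/2 - f/12) + 1) = sqrt(5/2 - f/12))
-80*(o(-1)*(-4) - 2) + 152 = -80*((sqrt(90 - 3*(-1))/6)*(-4) - 2) + 152 = -80*((sqrt(90 + 3)/6)*(-4) - 2) + 152 = -80*((sqrt(93)/6)*(-4) - 2) + 152 = -80*(-2*sqrt(93)/3 - 2) + 152 = -80*(-2 - 2*sqrt(93)/3) + 152 = (160 + 160*sqrt(93)/3) + 152 = 312 + 160*sqrt(93)/3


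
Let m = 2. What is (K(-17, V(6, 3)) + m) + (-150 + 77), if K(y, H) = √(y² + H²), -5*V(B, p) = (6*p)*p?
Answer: -71 + √10141/5 ≈ -50.859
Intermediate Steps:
V(B, p) = -6*p²/5 (V(B, p) = -6*p*p/5 = -6*p²/5)
K(y, H) = √(H² + y²)
(K(-17, V(6, 3)) + m) + (-150 + 77) = (√((-6/5*3²)² + (-17)²) + 2) + (-150 + 77) = (√((-6/5*9)² + 289) + 2) - 73 = (√((-54/5)² + 289) + 2) - 73 = (√(2916/25 + 289) + 2) - 73 = (√(10141/25) + 2) - 73 = (√10141/5 + 2) - 73 = (2 + √10141/5) - 73 = -71 + √10141/5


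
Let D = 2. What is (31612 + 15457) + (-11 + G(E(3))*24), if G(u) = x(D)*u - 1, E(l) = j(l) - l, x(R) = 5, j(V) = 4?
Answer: 47154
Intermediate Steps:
E(l) = 4 - l
G(u) = -1 + 5*u (G(u) = 5*u - 1 = -1 + 5*u)
(31612 + 15457) + (-11 + G(E(3))*24) = (31612 + 15457) + (-11 + (-1 + 5*(4 - 1*3))*24) = 47069 + (-11 + (-1 + 5*(4 - 3))*24) = 47069 + (-11 + (-1 + 5*1)*24) = 47069 + (-11 + (-1 + 5)*24) = 47069 + (-11 + 4*24) = 47069 + (-11 + 96) = 47069 + 85 = 47154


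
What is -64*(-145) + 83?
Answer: 9363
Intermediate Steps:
-64*(-145) + 83 = 9280 + 83 = 9363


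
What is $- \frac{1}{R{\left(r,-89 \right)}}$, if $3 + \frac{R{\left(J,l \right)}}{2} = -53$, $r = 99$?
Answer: $\frac{1}{112} \approx 0.0089286$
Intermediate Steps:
$R{\left(J,l \right)} = -112$ ($R{\left(J,l \right)} = -6 + 2 \left(-53\right) = -6 - 106 = -112$)
$- \frac{1}{R{\left(r,-89 \right)}} = - \frac{1}{-112} = \left(-1\right) \left(- \frac{1}{112}\right) = \frac{1}{112}$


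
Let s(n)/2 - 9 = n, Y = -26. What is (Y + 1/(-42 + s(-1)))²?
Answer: 458329/676 ≈ 678.00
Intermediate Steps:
s(n) = 18 + 2*n
(Y + 1/(-42 + s(-1)))² = (-26 + 1/(-42 + (18 + 2*(-1))))² = (-26 + 1/(-42 + (18 - 2)))² = (-26 + 1/(-42 + 16))² = (-26 + 1/(-26))² = (-26 - 1/26)² = (-677/26)² = 458329/676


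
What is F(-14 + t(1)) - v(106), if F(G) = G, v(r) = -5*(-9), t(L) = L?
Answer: -58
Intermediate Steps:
v(r) = 45
F(-14 + t(1)) - v(106) = (-14 + 1) - 1*45 = -13 - 45 = -58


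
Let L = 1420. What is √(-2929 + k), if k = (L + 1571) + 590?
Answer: 2*√163 ≈ 25.534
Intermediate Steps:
k = 3581 (k = (1420 + 1571) + 590 = 2991 + 590 = 3581)
√(-2929 + k) = √(-2929 + 3581) = √652 = 2*√163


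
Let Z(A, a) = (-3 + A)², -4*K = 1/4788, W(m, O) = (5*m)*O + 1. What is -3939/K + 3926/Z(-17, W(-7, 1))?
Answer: 15087947563/200 ≈ 7.5440e+7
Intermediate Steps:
W(m, O) = 1 + 5*O*m (W(m, O) = 5*O*m + 1 = 1 + 5*O*m)
K = -1/19152 (K = -¼/4788 = -¼*1/4788 = -1/19152 ≈ -5.2214e-5)
-3939/K + 3926/Z(-17, W(-7, 1)) = -3939/(-1/19152) + 3926/((-3 - 17)²) = -3939*(-19152) + 3926/((-20)²) = 75439728 + 3926/400 = 75439728 + 3926*(1/400) = 75439728 + 1963/200 = 15087947563/200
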